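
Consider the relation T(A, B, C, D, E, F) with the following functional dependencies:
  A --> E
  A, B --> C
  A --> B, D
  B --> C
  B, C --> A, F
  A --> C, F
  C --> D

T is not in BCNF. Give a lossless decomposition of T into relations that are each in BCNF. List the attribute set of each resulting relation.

Candidate keys of the original relation: {A}, {B}.
Within {A, B, C, D, E, F}: {C}⁺ ∩ {A, B, C, D, E, F} = {C, D}, not the whole set, so C --> D violates BCNF; decompose into {C, D} and {A, B, C, E, F}.
{C, D} is in BCNF.
{A, B, C, E, F} is in BCNF.

{A, B, C, E, F}; {C, D}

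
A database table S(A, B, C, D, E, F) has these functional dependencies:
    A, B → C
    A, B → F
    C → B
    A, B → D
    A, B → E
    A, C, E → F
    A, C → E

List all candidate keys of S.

{A, B}, {A, C}

{A} never appears on the right of any FD, so every key must include it.
{A, B}⁺ = {A, B, C, D, E, F}, which is every attribute, so {A, B} is a candidate key.
{A, C}⁺ = {A, B, C, D, E, F}, which is every attribute, so {A, C} is a candidate key.
Any other superkey properly contains one of these, so there are no further candidate keys.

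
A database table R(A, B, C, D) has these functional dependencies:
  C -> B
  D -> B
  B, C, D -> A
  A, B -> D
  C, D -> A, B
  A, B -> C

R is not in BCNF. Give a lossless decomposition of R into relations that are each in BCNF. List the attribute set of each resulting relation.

Candidate keys of the original relation: {A, B}, {A, C}, {A, D}, {C, D}.
{A, B, C, D}: {C} determines {B, C} here but is not a superkey — split on C -> B, giving {B, C} and {A, C, D}.
{B, C} is in BCNF.
{A, C, D} is in BCNF.

{A, C, D}; {B, C}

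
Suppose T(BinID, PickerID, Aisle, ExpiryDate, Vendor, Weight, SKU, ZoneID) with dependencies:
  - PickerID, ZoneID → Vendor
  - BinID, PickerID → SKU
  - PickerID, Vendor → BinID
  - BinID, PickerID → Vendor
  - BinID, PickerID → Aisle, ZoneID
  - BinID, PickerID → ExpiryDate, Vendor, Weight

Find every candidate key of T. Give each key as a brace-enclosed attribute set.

No FD produces {PickerID}, so it must be in every candidate key.
Closure of {BinID, PickerID} is {Aisle, BinID, ExpiryDate, PickerID, SKU, Vendor, Weight, ZoneID}, the whole schema; {BinID, PickerID} is a candidate key.
Closure of {PickerID, Vendor} is {Aisle, BinID, ExpiryDate, PickerID, SKU, Vendor, Weight, ZoneID}, the whole schema; {PickerID, Vendor} is a candidate key.
Closure of {PickerID, ZoneID} is {Aisle, BinID, ExpiryDate, PickerID, SKU, Vendor, Weight, ZoneID}, the whole schema; {PickerID, ZoneID} is a candidate key.
Any other superkey properly contains one of these, so there are no further candidate keys.

{BinID, PickerID}, {PickerID, Vendor}, {PickerID, ZoneID}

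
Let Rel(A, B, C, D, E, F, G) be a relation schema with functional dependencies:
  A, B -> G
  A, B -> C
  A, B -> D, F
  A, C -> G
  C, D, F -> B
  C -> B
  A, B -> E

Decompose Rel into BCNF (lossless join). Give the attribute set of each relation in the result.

{A, C, D, E, F, G}; {B, C}

Candidate keys of the original relation: {A, B}, {A, C}.
In {A, B, C, D, E, F, G}, {C, D, F} is not a superkey ({C, D, F}⁺ restricted to this set is {B, C, D, F}), so split on C, D, F -> B into {B, C, D, F} and {A, C, D, E, F, G}.
In {B, C, D, F}, {C} is not a superkey ({C}⁺ restricted to this set is {B, C}), so split on C -> B into {B, C} and {C, D, F}.
{B, C}: every determinant is a superkey — BCNF.
{C, D, F}: every determinant is a superkey — BCNF.
{A, C, D, E, F, G}: every determinant is a superkey — BCNF.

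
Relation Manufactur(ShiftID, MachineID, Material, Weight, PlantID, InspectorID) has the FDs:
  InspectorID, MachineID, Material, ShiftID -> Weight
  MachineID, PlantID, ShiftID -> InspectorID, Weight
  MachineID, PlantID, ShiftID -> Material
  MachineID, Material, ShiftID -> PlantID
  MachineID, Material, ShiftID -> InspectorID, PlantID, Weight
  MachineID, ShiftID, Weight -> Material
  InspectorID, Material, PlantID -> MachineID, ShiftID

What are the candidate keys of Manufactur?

{InspectorID, Material, PlantID}⁺ = {InspectorID, MachineID, Material, PlantID, ShiftID, Weight} — all of the relation — so {InspectorID, Material, PlantID} is a candidate key.
{MachineID, Material, ShiftID}⁺ = {InspectorID, MachineID, Material, PlantID, ShiftID, Weight} — all of the relation — so {MachineID, Material, ShiftID} is a candidate key.
{MachineID, PlantID, ShiftID}⁺ = {InspectorID, MachineID, Material, PlantID, ShiftID, Weight} — all of the relation — so {MachineID, PlantID, ShiftID} is a candidate key.
{MachineID, ShiftID, Weight}⁺ = {InspectorID, MachineID, Material, PlantID, ShiftID, Weight} — all of the relation — so {MachineID, ShiftID, Weight} is a candidate key.
Any other superkey properly contains one of these, so there are no further candidate keys.

{InspectorID, Material, PlantID}, {MachineID, Material, ShiftID}, {MachineID, PlantID, ShiftID}, {MachineID, ShiftID, Weight}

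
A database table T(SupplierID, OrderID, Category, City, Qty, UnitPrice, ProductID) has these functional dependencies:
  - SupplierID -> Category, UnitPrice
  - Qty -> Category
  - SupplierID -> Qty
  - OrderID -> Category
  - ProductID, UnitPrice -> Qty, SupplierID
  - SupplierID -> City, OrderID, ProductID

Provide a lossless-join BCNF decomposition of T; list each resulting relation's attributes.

{Category, Qty}; {City, OrderID, ProductID, Qty, SupplierID, UnitPrice}

Candidate keys of the original relation: {ProductID, UnitPrice}, {SupplierID}.
Within {Category, City, OrderID, ProductID, Qty, SupplierID, UnitPrice}: {Qty}⁺ ∩ {Category, City, OrderID, ProductID, Qty, SupplierID, UnitPrice} = {Category, Qty}, not the whole set, so Qty -> Category violates BCNF; decompose into {Category, Qty} and {City, OrderID, ProductID, Qty, SupplierID, UnitPrice}.
{Category, Qty}: every determinant is a superkey — BCNF.
{City, OrderID, ProductID, Qty, SupplierID, UnitPrice}: every determinant is a superkey — BCNF.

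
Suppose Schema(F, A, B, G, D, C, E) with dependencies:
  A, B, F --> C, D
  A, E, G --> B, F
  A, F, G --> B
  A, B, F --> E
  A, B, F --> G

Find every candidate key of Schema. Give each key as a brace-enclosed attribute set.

No FD produces {A}, so it must be in every candidate key.
Closure of {A, B, F} is {A, B, C, D, E, F, G}, the whole schema; {A, B, F} is a candidate key.
Closure of {A, E, G} is {A, B, C, D, E, F, G}, the whole schema; {A, E, G} is a candidate key.
Closure of {A, F, G} is {A, B, C, D, E, F, G}, the whole schema; {A, F, G} is a candidate key.
No proper subset of any of these is a key, and no other minimal superkey exists.

{A, B, F}, {A, E, G}, {A, F, G}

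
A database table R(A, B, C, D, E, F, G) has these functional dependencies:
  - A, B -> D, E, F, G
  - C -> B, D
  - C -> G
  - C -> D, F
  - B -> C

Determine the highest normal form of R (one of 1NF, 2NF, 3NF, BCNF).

1NF

Candidate keys: {A, B}, {A, C}. Prime attributes: {A, B, C}.
For C -> B, D we have {C}⁺ = {B, C, D, F, G}; {C} is not a superkey, so BCNF fails.
C -> B, D has non-prime {D} on the right and a non-superkey on the left, so 3NF fails.
Since {B} ⊂ {A, B} and {B}⁺ ⊇ {D, F, G} with {D, F, G} non-prime, there is a partial dependency; 2NF fails.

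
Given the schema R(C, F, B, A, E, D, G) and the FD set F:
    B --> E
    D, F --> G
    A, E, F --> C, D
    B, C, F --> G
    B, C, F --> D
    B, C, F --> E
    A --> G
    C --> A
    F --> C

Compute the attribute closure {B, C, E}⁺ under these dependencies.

Start with {B, C, E}.
C --> A applies; add {A} → now {A, B, C, E}.
A --> G applies; add {G} → now {A, B, C, E, G}.
No further FD applies.

{A, B, C, E, G}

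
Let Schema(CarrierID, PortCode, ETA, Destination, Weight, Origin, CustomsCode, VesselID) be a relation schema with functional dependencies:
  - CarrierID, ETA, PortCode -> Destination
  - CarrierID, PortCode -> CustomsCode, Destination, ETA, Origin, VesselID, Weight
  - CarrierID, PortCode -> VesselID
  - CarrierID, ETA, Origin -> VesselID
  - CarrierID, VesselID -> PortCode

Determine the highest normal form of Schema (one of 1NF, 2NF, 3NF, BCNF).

Candidate keys: {CarrierID, ETA, Origin}, {CarrierID, PortCode}, {CarrierID, VesselID}. Prime attributes: {CarrierID, ETA, Origin, PortCode, VesselID}.
Every FD has a superkey on the left, so the relation is in BCNF.

BCNF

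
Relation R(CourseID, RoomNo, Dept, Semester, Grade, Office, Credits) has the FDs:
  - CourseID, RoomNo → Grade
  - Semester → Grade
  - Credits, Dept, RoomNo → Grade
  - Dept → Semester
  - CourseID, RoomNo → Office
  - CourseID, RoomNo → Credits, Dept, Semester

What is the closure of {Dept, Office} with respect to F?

Start with {Dept, Office}.
Dept → Semester applies; add {Semester} → now {Dept, Office, Semester}.
Semester → Grade applies; add {Grade} → now {Dept, Grade, Office, Semester}.
No further FD applies.

{Dept, Grade, Office, Semester}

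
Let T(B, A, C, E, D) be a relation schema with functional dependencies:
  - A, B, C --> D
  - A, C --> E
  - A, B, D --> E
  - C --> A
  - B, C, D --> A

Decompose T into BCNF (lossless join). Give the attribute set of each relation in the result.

{A, C, E}; {B, C, D}

Candidate key of the original relation: {B, C}.
Within {A, B, C, D, E}: {A, C}⁺ ∩ {A, B, C, D, E} = {A, C, E}, not the whole set, so A, C --> E violates BCNF; decompose into {A, C, E} and {A, B, C, D}.
{A, C, E} is in BCNF.
Within {A, B, C, D}: {C}⁺ ∩ {A, B, C, D} = {A, C}, not the whole set, so C --> A violates BCNF; decompose into {A, C} and {B, C, D}.
{A, C} is in BCNF.
{B, C, D} is in BCNF.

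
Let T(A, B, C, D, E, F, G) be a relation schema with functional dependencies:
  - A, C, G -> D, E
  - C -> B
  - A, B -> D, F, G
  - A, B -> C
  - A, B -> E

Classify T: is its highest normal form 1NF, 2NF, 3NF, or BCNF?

3NF

Candidate keys: {A, B}, {A, C}. Prime attributes: {A, B, C}.
C -> B breaks BCNF: {C}⁺ = {B, C}, so {C} is not a superkey.
Since {B} ⊆ prime attributes and every other non-superkey FD also has a prime right side, the schema is in 3NF.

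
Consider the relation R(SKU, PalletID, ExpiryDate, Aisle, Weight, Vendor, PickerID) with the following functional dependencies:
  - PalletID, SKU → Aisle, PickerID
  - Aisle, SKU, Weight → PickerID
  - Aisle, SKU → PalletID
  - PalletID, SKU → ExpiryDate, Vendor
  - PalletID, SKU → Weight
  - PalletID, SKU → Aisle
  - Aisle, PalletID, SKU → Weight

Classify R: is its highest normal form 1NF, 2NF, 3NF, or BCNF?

BCNF

Candidate keys: {Aisle, SKU}, {PalletID, SKU}. Prime attributes: {Aisle, PalletID, SKU}.
Every FD has a superkey on the left, so the relation is in BCNF.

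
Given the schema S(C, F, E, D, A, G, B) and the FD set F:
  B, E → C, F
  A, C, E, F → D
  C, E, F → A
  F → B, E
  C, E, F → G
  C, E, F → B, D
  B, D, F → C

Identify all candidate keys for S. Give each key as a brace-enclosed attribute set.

Closure of {F} is {A, B, C, D, E, F, G}, the whole schema; {F} is a candidate key.
Closure of {B, E} is {A, B, C, D, E, F, G}, the whole schema; {B, E} is a candidate key.
Any other superkey properly contains one of these, so there are no further candidate keys.

{B, E}, {F}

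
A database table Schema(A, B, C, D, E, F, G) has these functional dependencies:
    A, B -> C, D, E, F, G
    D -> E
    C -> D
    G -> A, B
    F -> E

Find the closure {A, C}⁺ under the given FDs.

{A, C, D, E}

Start with {A, C}.
C -> D applies; add {D} → now {A, C, D}.
D -> E applies; add {E} → now {A, C, D, E}.
No further FD applies.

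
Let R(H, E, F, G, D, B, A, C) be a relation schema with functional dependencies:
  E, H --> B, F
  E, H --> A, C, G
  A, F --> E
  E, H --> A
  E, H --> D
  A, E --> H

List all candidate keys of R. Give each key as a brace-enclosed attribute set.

{A, E}⁺ = {A, B, C, D, E, F, G, H} — all of the relation — so {A, E} is a candidate key.
{A, F}⁺ = {A, B, C, D, E, F, G, H} — all of the relation — so {A, F} is a candidate key.
{E, H}⁺ = {A, B, C, D, E, F, G, H} — all of the relation — so {E, H} is a candidate key.
Any other superkey properly contains one of these, so there are no further candidate keys.

{A, E}, {A, F}, {E, H}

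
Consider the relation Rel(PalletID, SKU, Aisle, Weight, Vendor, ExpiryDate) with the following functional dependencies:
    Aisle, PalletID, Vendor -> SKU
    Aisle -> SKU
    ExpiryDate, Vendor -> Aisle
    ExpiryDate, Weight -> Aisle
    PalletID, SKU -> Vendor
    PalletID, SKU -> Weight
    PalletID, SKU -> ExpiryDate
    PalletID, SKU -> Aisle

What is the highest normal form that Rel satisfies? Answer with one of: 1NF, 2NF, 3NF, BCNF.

Candidate keys: {Aisle, PalletID}, {ExpiryDate, PalletID, Vendor}, {ExpiryDate, PalletID, Weight}, {PalletID, SKU}. Prime attributes: {Aisle, ExpiryDate, PalletID, SKU, Vendor, Weight}.
For Aisle -> SKU we have {Aisle}⁺ = {Aisle, SKU}; {Aisle} is not a superkey, so BCNF fails.
Its right-hand attributes {SKU} are all prime, as are those of every other non-superkey FD — the relation is in 3NF.

3NF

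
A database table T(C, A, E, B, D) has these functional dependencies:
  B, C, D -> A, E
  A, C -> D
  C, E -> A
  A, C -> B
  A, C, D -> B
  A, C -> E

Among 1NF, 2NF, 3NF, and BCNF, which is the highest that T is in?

Candidate keys: {A, C}, {B, C, D}, {C, E}. Prime attributes: {A, B, C, D, E}.
Each dependency's left side is a superkey — BCNF holds.

BCNF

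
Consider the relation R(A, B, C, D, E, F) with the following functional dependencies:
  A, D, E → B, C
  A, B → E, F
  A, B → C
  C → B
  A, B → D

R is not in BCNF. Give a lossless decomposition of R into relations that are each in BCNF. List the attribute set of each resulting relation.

{A, C, D, E, F}; {B, C}

Candidate keys of the original relation: {A, B}, {A, C}, {A, D, E}.
{A, B, C, D, E, F}: {C} determines {B, C} here but is not a superkey — split on C → B, giving {B, C} and {A, C, D, E, F}.
{B, C} is in BCNF.
{A, C, D, E, F} is in BCNF.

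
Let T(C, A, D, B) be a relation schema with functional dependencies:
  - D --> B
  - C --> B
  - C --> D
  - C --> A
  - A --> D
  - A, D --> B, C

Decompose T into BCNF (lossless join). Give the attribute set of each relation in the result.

{A, C, D}; {B, D}

Candidate keys of the original relation: {A}, {C}.
{A, B, C, D}: {D} determines {B, D} here but is not a superkey — split on D --> B, giving {B, D} and {A, C, D}.
{B, D} has no BCNF violation.
{A, C, D} has no BCNF violation.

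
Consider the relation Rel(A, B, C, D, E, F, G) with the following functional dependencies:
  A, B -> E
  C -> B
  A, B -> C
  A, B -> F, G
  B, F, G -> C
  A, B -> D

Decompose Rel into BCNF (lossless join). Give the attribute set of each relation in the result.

{A, C, D, E, F, G}; {B, C}

Candidate keys of the original relation: {A, B}, {A, C}.
{A, B, C, D, E, F, G}: {C} determines {B, C} here but is not a superkey — split on C -> B, giving {B, C} and {A, C, D, E, F, G}.
{B, C} has no BCNF violation.
{A, C, D, E, F, G} has no BCNF violation.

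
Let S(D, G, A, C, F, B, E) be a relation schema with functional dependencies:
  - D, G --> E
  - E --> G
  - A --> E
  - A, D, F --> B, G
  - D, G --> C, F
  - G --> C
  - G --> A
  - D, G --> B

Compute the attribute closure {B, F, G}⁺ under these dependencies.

Start with {B, F, G}.
G --> C applies; add {C} → now {B, C, F, G}.
G --> A applies; add {A} → now {A, B, C, F, G}.
A --> E applies; add {E} → now {A, B, C, E, F, G}.
No further FD applies.

{A, B, C, E, F, G}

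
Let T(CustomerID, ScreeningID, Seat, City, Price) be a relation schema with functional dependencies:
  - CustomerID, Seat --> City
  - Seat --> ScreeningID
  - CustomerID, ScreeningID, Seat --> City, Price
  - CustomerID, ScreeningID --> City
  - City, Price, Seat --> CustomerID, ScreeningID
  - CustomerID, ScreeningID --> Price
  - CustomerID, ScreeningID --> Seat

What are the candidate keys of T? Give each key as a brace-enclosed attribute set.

{City, Price, Seat}, {CustomerID, ScreeningID}, {CustomerID, Seat}

Closure of {CustomerID, ScreeningID} is {City, CustomerID, Price, ScreeningID, Seat}, the whole schema; {CustomerID, ScreeningID} is a candidate key.
Closure of {CustomerID, Seat} is {City, CustomerID, Price, ScreeningID, Seat}, the whole schema; {CustomerID, Seat} is a candidate key.
Closure of {City, Price, Seat} is {City, CustomerID, Price, ScreeningID, Seat}, the whole schema; {City, Price, Seat} is a candidate key.
Any other superkey properly contains one of these, so there are no further candidate keys.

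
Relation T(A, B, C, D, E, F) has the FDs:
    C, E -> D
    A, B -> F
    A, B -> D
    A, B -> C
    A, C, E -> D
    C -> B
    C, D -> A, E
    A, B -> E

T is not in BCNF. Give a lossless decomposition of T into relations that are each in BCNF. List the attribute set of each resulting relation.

Candidate keys of the original relation: {A, B}, {A, C}, {C, D}, {C, E}.
Within {A, B, C, D, E, F}: {C}⁺ ∩ {A, B, C, D, E, F} = {B, C}, not the whole set, so C -> B violates BCNF; decompose into {B, C} and {A, C, D, E, F}.
{B, C} is in BCNF.
{A, C, D, E, F} is in BCNF.

{A, C, D, E, F}; {B, C}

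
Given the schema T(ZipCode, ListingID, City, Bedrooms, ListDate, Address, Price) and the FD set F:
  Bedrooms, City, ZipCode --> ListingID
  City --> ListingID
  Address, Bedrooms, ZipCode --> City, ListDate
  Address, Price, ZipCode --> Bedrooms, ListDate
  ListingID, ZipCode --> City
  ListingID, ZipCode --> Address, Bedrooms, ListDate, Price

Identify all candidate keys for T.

No FD produces {ZipCode}, so it must be in every candidate key.
Closure of {City, ZipCode} is {Address, Bedrooms, City, ListDate, ListingID, Price, ZipCode}, the whole schema; {City, ZipCode} is a candidate key.
Closure of {ListingID, ZipCode} is {Address, Bedrooms, City, ListDate, ListingID, Price, ZipCode}, the whole schema; {ListingID, ZipCode} is a candidate key.
Closure of {Address, Bedrooms, ZipCode} is {Address, Bedrooms, City, ListDate, ListingID, Price, ZipCode}, the whole schema; {Address, Bedrooms, ZipCode} is a candidate key.
Closure of {Address, Price, ZipCode} is {Address, Bedrooms, City, ListDate, ListingID, Price, ZipCode}, the whole schema; {Address, Price, ZipCode} is a candidate key.
These are minimal and exhaustive — every other superkey contains one of them.

{Address, Bedrooms, ZipCode}, {Address, Price, ZipCode}, {City, ZipCode}, {ListingID, ZipCode}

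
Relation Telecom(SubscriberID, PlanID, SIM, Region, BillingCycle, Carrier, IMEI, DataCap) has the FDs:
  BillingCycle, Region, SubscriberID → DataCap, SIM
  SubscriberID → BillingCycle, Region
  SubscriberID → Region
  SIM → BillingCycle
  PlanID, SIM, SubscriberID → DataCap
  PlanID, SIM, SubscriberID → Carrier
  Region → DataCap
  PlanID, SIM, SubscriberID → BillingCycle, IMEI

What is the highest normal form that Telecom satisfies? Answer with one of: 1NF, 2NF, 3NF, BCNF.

1NF

Candidate key: {PlanID, SubscriberID}. Prime attributes: {PlanID, SubscriberID}.
BillingCycle, Region, SubscriberID → DataCap, SIM breaks BCNF: {BillingCycle, Region, SubscriberID}⁺ = {BillingCycle, DataCap, Region, SIM, SubscriberID}, so {BillingCycle, Region, SubscriberID} is not a superkey.
Because {DataCap, SIM} are non-prime and the left side of BillingCycle, Region, SubscriberID → DataCap, SIM is not a superkey, the relation is not in 3NF.
Since {SubscriberID} ⊂ {PlanID, SubscriberID} and {SubscriberID}⁺ ⊇ {BillingCycle, DataCap, Region, SIM} with {BillingCycle, DataCap, Region, SIM} non-prime, there is a partial dependency; 2NF fails.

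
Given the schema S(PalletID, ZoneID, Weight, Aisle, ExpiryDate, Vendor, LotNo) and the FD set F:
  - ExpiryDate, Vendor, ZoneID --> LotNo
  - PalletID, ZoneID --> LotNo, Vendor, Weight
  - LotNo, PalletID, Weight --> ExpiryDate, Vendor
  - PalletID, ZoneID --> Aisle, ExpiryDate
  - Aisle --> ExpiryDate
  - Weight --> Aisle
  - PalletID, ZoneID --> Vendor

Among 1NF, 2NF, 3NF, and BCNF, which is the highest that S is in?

2NF

Candidate key: {PalletID, ZoneID}. Prime attributes: {PalletID, ZoneID}.
ExpiryDate, Vendor, ZoneID --> LotNo breaks BCNF: {ExpiryDate, Vendor, ZoneID}⁺ = {ExpiryDate, LotNo, Vendor, ZoneID}, so {ExpiryDate, Vendor, ZoneID} is not a superkey.
ExpiryDate, Vendor, ZoneID --> LotNo determines the non-prime attribute {LotNo} from a non-superkey — 3NF is violated.
Checking every proper subset of each key, none determines a non-prime attribute — 2NF is satisfied.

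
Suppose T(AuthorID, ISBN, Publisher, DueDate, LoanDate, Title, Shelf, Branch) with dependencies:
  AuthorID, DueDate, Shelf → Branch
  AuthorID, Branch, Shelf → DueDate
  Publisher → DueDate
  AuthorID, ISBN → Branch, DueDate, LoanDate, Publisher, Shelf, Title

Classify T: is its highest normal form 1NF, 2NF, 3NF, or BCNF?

Candidate key: {AuthorID, ISBN}. Prime attributes: {AuthorID, ISBN}.
For AuthorID, DueDate, Shelf → Branch we have {AuthorID, DueDate, Shelf}⁺ = {AuthorID, Branch, DueDate, Shelf}; {AuthorID, DueDate, Shelf} is not a superkey, so BCNF fails.
AuthorID, DueDate, Shelf → Branch determines the non-prime attribute {Branch} from a non-superkey — 3NF is violated.
No proper subset of a key has a non-prime attribute in its closure, so there is no partial dependency; 2NF holds.

2NF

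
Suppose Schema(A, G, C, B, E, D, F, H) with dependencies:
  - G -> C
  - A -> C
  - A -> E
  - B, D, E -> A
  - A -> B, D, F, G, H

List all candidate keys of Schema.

{A} is a candidate key since {A}⁺ = {A, B, C, D, E, F, G, H} covers every attribute.
{B, D, E} is a candidate key since {B, D, E}⁺ = {A, B, C, D, E, F, G, H} covers every attribute.
Any other superkey properly contains one of these, so there are no further candidate keys.

{A}, {B, D, E}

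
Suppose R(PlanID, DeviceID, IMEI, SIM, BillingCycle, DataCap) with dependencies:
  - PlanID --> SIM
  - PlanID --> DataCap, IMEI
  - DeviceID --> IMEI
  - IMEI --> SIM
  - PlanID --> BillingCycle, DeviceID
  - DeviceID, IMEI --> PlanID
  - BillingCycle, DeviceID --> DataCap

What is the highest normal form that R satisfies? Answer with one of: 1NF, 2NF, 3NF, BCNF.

Candidate keys: {DeviceID}, {PlanID}. Prime attributes: {DeviceID, PlanID}.
IMEI --> SIM: {IMEI}⁺ = {IMEI, SIM}, which is not all of the attributes, so the left side is not a superkey — BCNF is violated.
Because {SIM} is non-prime and the left side of IMEI --> SIM is not a superkey, the relation is not in 3NF.
All keys have size 1, which rules out partial dependencies — 2NF is satisfied.

2NF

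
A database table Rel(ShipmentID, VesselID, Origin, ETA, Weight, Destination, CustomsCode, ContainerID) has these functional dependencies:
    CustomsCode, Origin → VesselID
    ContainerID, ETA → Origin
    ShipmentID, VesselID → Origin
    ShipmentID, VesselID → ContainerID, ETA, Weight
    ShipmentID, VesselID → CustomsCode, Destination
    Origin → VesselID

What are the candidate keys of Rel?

{ContainerID, ETA, ShipmentID}, {Origin, ShipmentID}, {ShipmentID, VesselID}

{ShipmentID} never appears on the right of any FD, so every key must include it.
{Origin, ShipmentID}⁺ = {ContainerID, CustomsCode, Destination, ETA, Origin, ShipmentID, VesselID, Weight}, which is every attribute, so {Origin, ShipmentID} is a candidate key.
{ShipmentID, VesselID}⁺ = {ContainerID, CustomsCode, Destination, ETA, Origin, ShipmentID, VesselID, Weight}, which is every attribute, so {ShipmentID, VesselID} is a candidate key.
{ContainerID, ETA, ShipmentID}⁺ = {ContainerID, CustomsCode, Destination, ETA, Origin, ShipmentID, VesselID, Weight}, which is every attribute, so {ContainerID, ETA, ShipmentID} is a candidate key.
No proper subset of any of these is a key, and no other minimal superkey exists.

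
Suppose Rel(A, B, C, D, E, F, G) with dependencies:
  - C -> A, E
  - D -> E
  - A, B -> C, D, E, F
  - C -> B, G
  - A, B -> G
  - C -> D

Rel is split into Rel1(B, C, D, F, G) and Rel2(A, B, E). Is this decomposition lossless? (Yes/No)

No

The shared attributes are {B} and {B}⁺ = {B}.
Rel1 ⊄ {B} and Rel2 ⊄ {B}, so the split is lossy.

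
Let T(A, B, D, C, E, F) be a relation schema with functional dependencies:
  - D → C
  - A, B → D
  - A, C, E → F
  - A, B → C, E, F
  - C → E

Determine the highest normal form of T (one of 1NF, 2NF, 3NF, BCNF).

2NF

Candidate key: {A, B}. Prime attributes: {A, B}.
D → C: {D}⁺ = {C, D, E}, which is not all of the attributes, so the left side is not a superkey — BCNF is violated.
D → C has non-prime {C} on the right and a non-superkey on the left, so 3NF fails.
No non-prime attribute depends on a proper subset of any candidate key, so 2NF holds.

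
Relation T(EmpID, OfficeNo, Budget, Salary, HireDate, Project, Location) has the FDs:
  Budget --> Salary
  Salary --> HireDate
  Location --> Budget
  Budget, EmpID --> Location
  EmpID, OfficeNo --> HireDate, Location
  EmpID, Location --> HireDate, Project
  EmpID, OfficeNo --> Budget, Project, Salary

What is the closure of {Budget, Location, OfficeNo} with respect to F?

Start with {Budget, Location, OfficeNo}.
Budget --> Salary applies; add {Salary} → now {Budget, Location, OfficeNo, Salary}.
Salary --> HireDate applies; add {HireDate} → now {Budget, HireDate, Location, OfficeNo, Salary}.
No further FD applies.

{Budget, HireDate, Location, OfficeNo, Salary}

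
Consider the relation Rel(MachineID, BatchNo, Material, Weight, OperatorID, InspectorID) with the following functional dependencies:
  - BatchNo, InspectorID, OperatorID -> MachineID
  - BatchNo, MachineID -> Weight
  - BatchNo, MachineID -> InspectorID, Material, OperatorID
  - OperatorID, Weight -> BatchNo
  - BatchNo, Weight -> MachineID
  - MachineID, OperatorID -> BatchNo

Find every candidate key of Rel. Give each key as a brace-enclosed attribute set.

Closure of {BatchNo, MachineID} is {BatchNo, InspectorID, MachineID, Material, OperatorID, Weight}, the whole schema; {BatchNo, MachineID} is a candidate key.
Closure of {BatchNo, Weight} is {BatchNo, InspectorID, MachineID, Material, OperatorID, Weight}, the whole schema; {BatchNo, Weight} is a candidate key.
Closure of {MachineID, OperatorID} is {BatchNo, InspectorID, MachineID, Material, OperatorID, Weight}, the whole schema; {MachineID, OperatorID} is a candidate key.
Closure of {OperatorID, Weight} is {BatchNo, InspectorID, MachineID, Material, OperatorID, Weight}, the whole schema; {OperatorID, Weight} is a candidate key.
Closure of {BatchNo, InspectorID, OperatorID} is {BatchNo, InspectorID, MachineID, Material, OperatorID, Weight}, the whole schema; {BatchNo, InspectorID, OperatorID} is a candidate key.
These are minimal and exhaustive — every other superkey contains one of them.

{BatchNo, InspectorID, OperatorID}, {BatchNo, MachineID}, {BatchNo, Weight}, {MachineID, OperatorID}, {OperatorID, Weight}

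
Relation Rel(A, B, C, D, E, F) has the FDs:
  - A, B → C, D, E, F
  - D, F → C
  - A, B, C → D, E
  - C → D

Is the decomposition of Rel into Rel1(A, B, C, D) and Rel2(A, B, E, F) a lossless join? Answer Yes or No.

Rel1 ∩ Rel2 = {A, B}; its closure under F is {A, B, C, D, E, F}.
This includes all of Rel1, so the common attributes are a superkey of Rel1 — the join is lossless.

Yes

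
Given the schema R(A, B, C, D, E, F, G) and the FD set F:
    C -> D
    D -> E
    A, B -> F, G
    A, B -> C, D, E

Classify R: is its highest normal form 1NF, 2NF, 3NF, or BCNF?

Candidate key: {A, B}. Prime attributes: {A, B}.
C -> D: {C}⁺ = {C, D, E}, which is not all of the attributes, so the left side is not a superkey — BCNF is violated.
C -> D has non-prime {D} on the right and a non-superkey on the left, so 3NF fails.
No proper subset of a key has a non-prime attribute in its closure, so there is no partial dependency; 2NF holds.

2NF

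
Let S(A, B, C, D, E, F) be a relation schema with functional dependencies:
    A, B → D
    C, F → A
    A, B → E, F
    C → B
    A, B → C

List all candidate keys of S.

{A, B}⁺ = {A, B, C, D, E, F}, which is every attribute, so {A, B} is a candidate key.
{A, C}⁺ = {A, B, C, D, E, F}, which is every attribute, so {A, C} is a candidate key.
{C, F}⁺ = {A, B, C, D, E, F}, which is every attribute, so {C, F} is a candidate key.
These are minimal and exhaustive — every other superkey contains one of them.

{A, B}, {A, C}, {C, F}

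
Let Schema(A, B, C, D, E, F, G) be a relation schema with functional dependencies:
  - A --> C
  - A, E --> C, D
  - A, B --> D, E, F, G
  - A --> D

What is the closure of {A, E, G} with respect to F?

Start with {A, E, G}.
A --> C applies; add {C} → now {A, C, E, G}.
A, E --> C, D applies; add {D} → now {A, C, D, E, G}.
No further FD applies.

{A, C, D, E, G}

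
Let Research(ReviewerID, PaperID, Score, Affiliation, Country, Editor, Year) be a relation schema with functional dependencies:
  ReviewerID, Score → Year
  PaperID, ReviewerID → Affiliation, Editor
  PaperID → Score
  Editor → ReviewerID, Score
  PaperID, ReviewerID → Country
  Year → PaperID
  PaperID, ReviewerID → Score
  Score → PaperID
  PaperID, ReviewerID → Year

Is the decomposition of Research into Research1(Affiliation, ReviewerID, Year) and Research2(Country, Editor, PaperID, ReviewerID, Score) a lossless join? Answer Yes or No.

No

Common attributes: {ReviewerID}; their closure is {ReviewerID}.
Neither Research1 nor Research2 is contained in that closure, so the decomposition is lossy.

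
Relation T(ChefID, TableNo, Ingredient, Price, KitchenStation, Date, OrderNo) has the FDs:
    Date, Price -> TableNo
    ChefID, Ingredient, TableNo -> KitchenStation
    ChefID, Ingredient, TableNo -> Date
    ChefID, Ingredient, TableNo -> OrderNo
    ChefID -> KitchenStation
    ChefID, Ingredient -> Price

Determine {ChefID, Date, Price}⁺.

Start with {ChefID, Date, Price}.
Date, Price -> TableNo applies; add {TableNo} → now {ChefID, Date, Price, TableNo}.
ChefID -> KitchenStation applies; add {KitchenStation} → now {ChefID, Date, KitchenStation, Price, TableNo}.
No further FD applies.

{ChefID, Date, KitchenStation, Price, TableNo}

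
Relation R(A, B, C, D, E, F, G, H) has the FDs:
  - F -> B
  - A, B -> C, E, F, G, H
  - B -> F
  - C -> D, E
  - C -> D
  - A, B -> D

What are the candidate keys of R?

{A, B}, {A, F}

Attributes never on any right-hand side: {A} — every candidate key must contain it.
Closure of {A, B} is {A, B, C, D, E, F, G, H}, the whole schema; {A, B} is a candidate key.
Closure of {A, F} is {A, B, C, D, E, F, G, H}, the whole schema; {A, F} is a candidate key.
Any other superkey properly contains one of these, so there are no further candidate keys.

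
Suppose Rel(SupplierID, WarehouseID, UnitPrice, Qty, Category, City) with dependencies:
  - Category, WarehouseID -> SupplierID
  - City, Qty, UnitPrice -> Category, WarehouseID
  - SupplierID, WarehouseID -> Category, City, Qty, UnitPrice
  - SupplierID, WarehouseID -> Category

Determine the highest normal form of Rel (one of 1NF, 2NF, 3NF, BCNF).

Candidate keys: {Category, WarehouseID}, {City, Qty, UnitPrice}, {SupplierID, WarehouseID}. Prime attributes: {Category, City, Qty, SupplierID, UnitPrice, WarehouseID}.
The left-hand side of every FD is a superkey, so BCNF is satisfied.

BCNF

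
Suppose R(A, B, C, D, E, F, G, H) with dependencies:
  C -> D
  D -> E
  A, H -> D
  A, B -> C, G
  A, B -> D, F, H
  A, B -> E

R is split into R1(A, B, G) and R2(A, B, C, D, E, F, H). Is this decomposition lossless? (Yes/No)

Yes

The shared attributes are {A, B} and {A, B}⁺ = {A, B, C, D, E, F, G, H}.
R1 is contained in that closure, so R1 ∩ R2 -> R1 holds and the join is lossless.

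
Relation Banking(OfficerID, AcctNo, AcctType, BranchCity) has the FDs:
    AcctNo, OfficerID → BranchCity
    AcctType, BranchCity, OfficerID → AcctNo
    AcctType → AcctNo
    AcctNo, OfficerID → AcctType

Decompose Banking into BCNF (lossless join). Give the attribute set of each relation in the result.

{AcctNo, AcctType}; {AcctType, BranchCity, OfficerID}

Candidate keys of the original relation: {AcctNo, OfficerID}, {AcctType, OfficerID}.
Within {AcctNo, AcctType, BranchCity, OfficerID}: {AcctType}⁺ ∩ {AcctNo, AcctType, BranchCity, OfficerID} = {AcctNo, AcctType}, not the whole set, so AcctType → AcctNo violates BCNF; decompose into {AcctNo, AcctType} and {AcctType, BranchCity, OfficerID}.
{AcctNo, AcctType} has no BCNF violation.
{AcctType, BranchCity, OfficerID} has no BCNF violation.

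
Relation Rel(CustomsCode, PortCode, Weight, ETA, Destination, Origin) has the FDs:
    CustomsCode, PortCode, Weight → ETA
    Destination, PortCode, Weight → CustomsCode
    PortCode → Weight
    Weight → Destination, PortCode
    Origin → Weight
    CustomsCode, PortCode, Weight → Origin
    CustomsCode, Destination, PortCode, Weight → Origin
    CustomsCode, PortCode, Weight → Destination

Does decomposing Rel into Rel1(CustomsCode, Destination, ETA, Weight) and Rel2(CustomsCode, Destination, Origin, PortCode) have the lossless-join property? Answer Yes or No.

Rel1 ∩ Rel2 = {CustomsCode, Destination}; its closure under F is {CustomsCode, Destination}.
The closure covers neither Rel1 nor Rel2 entirely; the join is not lossless.

No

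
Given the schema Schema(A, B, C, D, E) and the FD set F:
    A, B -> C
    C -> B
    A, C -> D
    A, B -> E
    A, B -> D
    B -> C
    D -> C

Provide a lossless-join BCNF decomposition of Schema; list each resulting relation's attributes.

{A, D, E}; {B, C}; {C, D}

Candidate keys of the original relation: {A, B}, {A, C}, {A, D}.
{A, B, C, D, E}: {C} determines {B, C} here but is not a superkey — split on C -> B, giving {B, C} and {A, C, D, E}.
{B, C} has no BCNF violation.
{A, C, D, E}: {D} determines {C, D} here but is not a superkey — split on D -> C, giving {C, D} and {A, D, E}.
{C, D} has no BCNF violation.
{A, D, E} has no BCNF violation.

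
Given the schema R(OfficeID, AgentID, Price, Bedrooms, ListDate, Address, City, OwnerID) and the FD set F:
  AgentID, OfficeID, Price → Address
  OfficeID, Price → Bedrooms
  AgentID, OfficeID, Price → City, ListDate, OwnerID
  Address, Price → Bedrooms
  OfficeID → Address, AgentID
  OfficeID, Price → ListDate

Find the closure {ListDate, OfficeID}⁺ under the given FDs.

Start with {ListDate, OfficeID}.
OfficeID → Address, AgentID applies; add {Address, AgentID} → now {Address, AgentID, ListDate, OfficeID}.
No further FD applies.

{Address, AgentID, ListDate, OfficeID}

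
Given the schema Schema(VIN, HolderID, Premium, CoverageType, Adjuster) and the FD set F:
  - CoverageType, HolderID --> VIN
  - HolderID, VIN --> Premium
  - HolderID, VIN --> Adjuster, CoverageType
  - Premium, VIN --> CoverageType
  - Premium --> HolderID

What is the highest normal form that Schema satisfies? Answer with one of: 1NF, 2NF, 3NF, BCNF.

Candidate keys: {CoverageType, HolderID}, {CoverageType, Premium}, {HolderID, VIN}, {Premium, VIN}. Prime attributes: {CoverageType, HolderID, Premium, VIN}.
Premium --> HolderID: {Premium}⁺ = {HolderID, Premium}, which is not all of the attributes, so the left side is not a superkey — BCNF is violated.
But every attribute on its right side ({HolderID}) is prime, and the same holds for every other non-superkey FD, so 3NF still holds.

3NF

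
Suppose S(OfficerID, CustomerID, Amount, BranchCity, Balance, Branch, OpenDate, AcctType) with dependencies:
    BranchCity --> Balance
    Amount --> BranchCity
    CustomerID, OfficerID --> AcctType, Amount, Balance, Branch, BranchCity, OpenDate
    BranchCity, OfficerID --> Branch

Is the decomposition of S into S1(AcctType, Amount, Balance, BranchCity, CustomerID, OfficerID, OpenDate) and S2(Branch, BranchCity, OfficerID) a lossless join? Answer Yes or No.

S1 ∩ S2 = {BranchCity, OfficerID}; its closure under F is {Balance, Branch, BranchCity, OfficerID}.
Since S2 ⊆ {Balance, Branch, BranchCity, OfficerID}, the intersection is a superkey of S2; the decomposition is lossless.

Yes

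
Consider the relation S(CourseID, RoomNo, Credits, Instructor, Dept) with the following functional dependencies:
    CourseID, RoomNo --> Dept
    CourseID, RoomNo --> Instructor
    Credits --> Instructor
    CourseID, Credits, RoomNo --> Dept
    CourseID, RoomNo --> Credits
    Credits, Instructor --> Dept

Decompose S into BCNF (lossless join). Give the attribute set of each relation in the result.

Candidate key of the original relation: {CourseID, RoomNo}.
Within {CourseID, Credits, Dept, Instructor, RoomNo}: {Credits}⁺ ∩ {CourseID, Credits, Dept, Instructor, RoomNo} = {Credits, Dept, Instructor}, not the whole set, so Credits --> Dept, Instructor violates BCNF; decompose into {Credits, Dept, Instructor} and {CourseID, Credits, RoomNo}.
{Credits, Dept, Instructor} is in BCNF.
{CourseID, Credits, RoomNo} is in BCNF.

{CourseID, Credits, RoomNo}; {Credits, Dept, Instructor}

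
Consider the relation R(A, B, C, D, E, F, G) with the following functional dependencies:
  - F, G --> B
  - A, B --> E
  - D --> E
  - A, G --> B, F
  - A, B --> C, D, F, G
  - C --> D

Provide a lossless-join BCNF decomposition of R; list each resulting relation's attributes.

Candidate keys of the original relation: {A, B}, {A, G}.
In {A, B, C, D, E, F, G}, {F, G} is not a superkey ({F, G}⁺ restricted to this set is {B, F, G}), so split on F, G --> B into {B, F, G} and {A, C, D, E, F, G}.
{B, F, G} has no BCNF violation.
In {A, C, D, E, F, G}, {D} is not a superkey ({D}⁺ restricted to this set is {D, E}), so split on D --> E into {D, E} and {A, C, D, F, G}.
{D, E} has no BCNF violation.
In {A, C, D, F, G}, {C} is not a superkey ({C}⁺ restricted to this set is {C, D}), so split on C --> D into {C, D} and {A, C, F, G}.
{C, D} has no BCNF violation.
{A, C, F, G} has no BCNF violation.

{A, C, F, G}; {B, F, G}; {C, D}; {D, E}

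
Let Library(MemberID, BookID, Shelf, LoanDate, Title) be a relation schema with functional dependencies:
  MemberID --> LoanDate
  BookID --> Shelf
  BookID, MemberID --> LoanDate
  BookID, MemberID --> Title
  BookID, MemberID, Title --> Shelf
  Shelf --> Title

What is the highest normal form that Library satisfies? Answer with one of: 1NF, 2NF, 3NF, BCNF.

Candidate key: {BookID, MemberID}. Prime attributes: {BookID, MemberID}.
MemberID --> LoanDate breaks BCNF: {MemberID}⁺ = {LoanDate, MemberID}, so {MemberID} is not a superkey.
MemberID --> LoanDate determines the non-prime attribute {LoanDate} from a non-superkey — 3NF is violated.
The proper key subset {BookID} of {BookID, MemberID} determines non-prime {Shelf, Title}, so the relation is not even in 2NF.

1NF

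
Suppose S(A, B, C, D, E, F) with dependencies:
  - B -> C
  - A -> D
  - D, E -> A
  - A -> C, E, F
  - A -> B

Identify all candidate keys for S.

{A}, {D, E}

{A} is a candidate key since {A}⁺ = {A, B, C, D, E, F} covers every attribute.
{D, E} is a candidate key since {D, E}⁺ = {A, B, C, D, E, F} covers every attribute.
Any other superkey properly contains one of these, so there are no further candidate keys.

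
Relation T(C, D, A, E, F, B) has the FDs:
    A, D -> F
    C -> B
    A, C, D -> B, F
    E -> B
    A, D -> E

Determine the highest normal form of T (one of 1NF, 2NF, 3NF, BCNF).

1NF

Candidate key: {A, C, D}. Prime attributes: {A, C, D}.
A, D -> F: {A, D}⁺ = {A, B, D, E, F}, which is not all of the attributes, so the left side is not a superkey — BCNF is violated.
A, D -> F has non-prime {F} on the right and a non-superkey on the left, so 3NF fails.
Since {C} ⊂ {A, C, D} and {C}⁺ ⊇ {B} with {B} non-prime, there is a partial dependency; 2NF fails.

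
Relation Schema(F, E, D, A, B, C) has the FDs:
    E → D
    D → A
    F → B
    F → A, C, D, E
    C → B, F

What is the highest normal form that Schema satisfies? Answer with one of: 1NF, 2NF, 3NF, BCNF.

2NF

Candidate keys: {C}, {F}. Prime attributes: {C, F}.
E → D breaks BCNF: {E}⁺ = {A, D, E}, so {E} is not a superkey.
E → D determines the non-prime attribute {D} from a non-superkey — 3NF is violated.
Every candidate key is a single attribute, so no partial dependency is possible; 2NF holds.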